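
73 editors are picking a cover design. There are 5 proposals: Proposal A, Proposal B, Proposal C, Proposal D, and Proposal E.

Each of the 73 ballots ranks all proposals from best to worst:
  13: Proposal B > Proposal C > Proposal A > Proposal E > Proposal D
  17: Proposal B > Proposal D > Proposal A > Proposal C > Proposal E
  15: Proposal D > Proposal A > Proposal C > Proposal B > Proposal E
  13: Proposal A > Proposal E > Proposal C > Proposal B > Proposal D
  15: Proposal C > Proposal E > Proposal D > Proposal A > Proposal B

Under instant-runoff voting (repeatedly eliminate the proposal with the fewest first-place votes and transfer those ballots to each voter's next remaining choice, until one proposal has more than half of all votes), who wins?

Proposal C

Round 1: Proposal A 13, Proposal B 30, Proposal C 15, Proposal D 15, Proposal E 0. Proposal E eliminated.
Round 2: Proposal A 13, Proposal B 30, Proposal C 15, Proposal D 15. Proposal A eliminated.
Round 3: Proposal B 30, Proposal C 28, Proposal D 15. Proposal D eliminated.
Round 4: Proposal B 30, Proposal C 43. Proposal C has a majority (≥37).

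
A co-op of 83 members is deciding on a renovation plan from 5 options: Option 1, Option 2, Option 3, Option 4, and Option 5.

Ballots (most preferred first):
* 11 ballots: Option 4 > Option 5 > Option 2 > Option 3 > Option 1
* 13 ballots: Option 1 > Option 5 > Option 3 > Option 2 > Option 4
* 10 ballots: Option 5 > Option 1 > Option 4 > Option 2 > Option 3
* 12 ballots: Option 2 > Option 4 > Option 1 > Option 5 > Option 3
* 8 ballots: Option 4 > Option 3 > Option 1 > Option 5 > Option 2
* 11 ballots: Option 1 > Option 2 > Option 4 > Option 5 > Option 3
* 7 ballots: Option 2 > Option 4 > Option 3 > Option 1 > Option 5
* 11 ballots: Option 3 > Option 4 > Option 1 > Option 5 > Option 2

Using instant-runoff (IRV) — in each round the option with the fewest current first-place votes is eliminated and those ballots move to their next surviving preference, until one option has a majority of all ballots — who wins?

Option 4

Round 1: Option 1 24, Option 2 19, Option 3 11, Option 4 19, Option 5 10. Option 5 eliminated.
Round 2: Option 1 34, Option 2 19, Option 3 11, Option 4 19. Option 3 eliminated.
Round 3: Option 1 34, Option 2 19, Option 4 30. Option 2 eliminated.
Round 4: Option 1 34, Option 4 49. Option 4 has a majority (≥42).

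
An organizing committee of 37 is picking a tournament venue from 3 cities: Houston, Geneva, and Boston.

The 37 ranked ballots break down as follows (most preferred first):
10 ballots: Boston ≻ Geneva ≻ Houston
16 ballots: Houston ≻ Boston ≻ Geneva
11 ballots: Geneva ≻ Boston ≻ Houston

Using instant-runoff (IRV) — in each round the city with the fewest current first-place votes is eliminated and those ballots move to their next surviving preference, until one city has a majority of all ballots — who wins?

Round 1: Houston 16, Geneva 11, Boston 10. Boston eliminated.
Round 2: Houston 16, Geneva 21. Geneva has a majority (≥19).

Geneva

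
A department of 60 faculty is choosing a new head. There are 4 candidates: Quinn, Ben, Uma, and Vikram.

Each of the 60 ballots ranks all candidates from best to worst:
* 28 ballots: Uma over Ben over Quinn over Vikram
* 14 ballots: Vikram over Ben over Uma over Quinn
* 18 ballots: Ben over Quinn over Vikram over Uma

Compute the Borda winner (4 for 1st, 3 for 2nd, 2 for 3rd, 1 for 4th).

Quinn: 28×2 + 14×1 + 18×3 = 124
Ben: 28×3 + 14×3 + 18×4 = 198
Uma: 28×4 + 14×2 + 18×1 = 158
Vikram: 28×1 + 14×4 + 18×2 = 120

Ben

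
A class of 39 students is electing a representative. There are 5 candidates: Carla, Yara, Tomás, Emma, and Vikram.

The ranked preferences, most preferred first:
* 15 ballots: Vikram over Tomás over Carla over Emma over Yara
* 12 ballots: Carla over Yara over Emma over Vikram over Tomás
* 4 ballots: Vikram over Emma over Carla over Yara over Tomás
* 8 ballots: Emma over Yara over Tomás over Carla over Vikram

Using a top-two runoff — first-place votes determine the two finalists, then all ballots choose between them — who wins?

Round 1 first-place votes: Carla 12, Yara 0, Tomás 0, Emma 8, Vikram 19. Vikram and Carla advance.
Runoff: Vikram is ranked above Carla on 19 ballots, Carla above Vikram on 20.

Carla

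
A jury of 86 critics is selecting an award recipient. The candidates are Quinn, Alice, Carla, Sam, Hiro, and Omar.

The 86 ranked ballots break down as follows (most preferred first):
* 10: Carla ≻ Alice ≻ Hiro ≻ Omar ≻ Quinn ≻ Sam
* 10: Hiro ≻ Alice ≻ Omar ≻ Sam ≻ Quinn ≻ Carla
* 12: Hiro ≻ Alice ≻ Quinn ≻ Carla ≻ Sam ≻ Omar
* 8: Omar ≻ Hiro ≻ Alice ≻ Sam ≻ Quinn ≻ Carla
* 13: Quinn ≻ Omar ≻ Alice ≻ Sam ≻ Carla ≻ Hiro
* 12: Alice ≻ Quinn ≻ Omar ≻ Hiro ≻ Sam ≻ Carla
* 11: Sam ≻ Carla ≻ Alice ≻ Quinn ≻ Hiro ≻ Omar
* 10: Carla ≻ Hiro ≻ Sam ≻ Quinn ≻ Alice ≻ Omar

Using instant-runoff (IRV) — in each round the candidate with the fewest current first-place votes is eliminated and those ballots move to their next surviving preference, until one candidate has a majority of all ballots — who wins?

Carla

Round 1: Quinn 13, Alice 12, Carla 20, Sam 11, Hiro 22, Omar 8. Omar eliminated.
Round 2: Quinn 13, Alice 12, Carla 20, Sam 11, Hiro 30. Sam eliminated.
Round 3: Quinn 13, Alice 12, Carla 31, Hiro 30. Alice eliminated.
Round 4: Quinn 25, Carla 31, Hiro 30. Quinn eliminated.
Round 5: Carla 44, Hiro 42. Carla has a majority (≥44).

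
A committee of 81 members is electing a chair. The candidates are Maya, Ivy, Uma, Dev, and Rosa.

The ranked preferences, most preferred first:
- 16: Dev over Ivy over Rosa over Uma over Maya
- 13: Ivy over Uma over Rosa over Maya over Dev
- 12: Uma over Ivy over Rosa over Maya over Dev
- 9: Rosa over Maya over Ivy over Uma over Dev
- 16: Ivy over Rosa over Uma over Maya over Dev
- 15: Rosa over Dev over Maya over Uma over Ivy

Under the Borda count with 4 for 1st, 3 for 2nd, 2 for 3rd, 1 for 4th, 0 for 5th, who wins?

Rosa

Maya: 16×0 + 13×1 + 12×1 + 9×3 + 16×1 + 15×2 = 98
Ivy: 16×3 + 13×4 + 12×3 + 9×2 + 16×4 + 15×0 = 218
Uma: 16×1 + 13×3 + 12×4 + 9×1 + 16×2 + 15×1 = 159
Dev: 16×4 + 13×0 + 12×0 + 9×0 + 16×0 + 15×3 = 109
Rosa: 16×2 + 13×2 + 12×2 + 9×4 + 16×3 + 15×4 = 226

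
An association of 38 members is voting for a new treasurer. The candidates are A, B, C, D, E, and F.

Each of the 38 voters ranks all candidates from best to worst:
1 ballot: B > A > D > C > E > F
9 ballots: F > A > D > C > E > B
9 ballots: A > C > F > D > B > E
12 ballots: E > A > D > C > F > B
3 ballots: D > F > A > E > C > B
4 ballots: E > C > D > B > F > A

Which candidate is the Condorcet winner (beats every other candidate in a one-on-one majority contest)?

A vs B: 33–5
A vs C: 34–4
A vs D: 31–7
A vs E: 22–16
A vs F: 22–16
A beats every other candidate.

A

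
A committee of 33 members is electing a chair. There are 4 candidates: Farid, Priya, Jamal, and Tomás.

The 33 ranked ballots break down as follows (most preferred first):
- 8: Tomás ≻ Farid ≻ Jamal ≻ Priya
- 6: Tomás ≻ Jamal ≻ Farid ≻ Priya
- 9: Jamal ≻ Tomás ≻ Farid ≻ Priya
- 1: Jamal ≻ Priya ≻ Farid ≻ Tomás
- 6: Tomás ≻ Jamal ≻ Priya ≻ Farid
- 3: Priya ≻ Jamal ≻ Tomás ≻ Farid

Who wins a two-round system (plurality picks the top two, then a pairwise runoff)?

Round 1 first-place votes: Farid 0, Priya 3, Jamal 10, Tomás 20. Tomás and Jamal advance.
Runoff: Tomás is ranked above Jamal on 20 ballots, Jamal above Tomás on 13.

Tomás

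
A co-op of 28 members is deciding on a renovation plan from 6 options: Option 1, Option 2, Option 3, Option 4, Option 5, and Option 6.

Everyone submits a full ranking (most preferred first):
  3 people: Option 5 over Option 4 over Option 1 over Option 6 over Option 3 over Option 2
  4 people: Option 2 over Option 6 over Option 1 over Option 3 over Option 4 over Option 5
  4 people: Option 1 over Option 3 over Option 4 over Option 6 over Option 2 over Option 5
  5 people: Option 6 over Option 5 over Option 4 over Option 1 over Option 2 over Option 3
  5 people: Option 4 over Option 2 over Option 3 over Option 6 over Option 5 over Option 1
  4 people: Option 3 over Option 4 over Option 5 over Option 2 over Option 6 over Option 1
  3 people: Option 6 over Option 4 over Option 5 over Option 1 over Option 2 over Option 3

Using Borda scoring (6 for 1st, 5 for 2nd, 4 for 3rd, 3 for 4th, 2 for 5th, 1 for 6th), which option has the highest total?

Option 4

Option 1: 3×4 + 4×4 + 4×6 + 5×3 + 5×1 + 4×1 + 3×3 = 85
Option 2: 3×1 + 4×6 + 4×2 + 5×2 + 5×5 + 4×3 + 3×2 = 88
Option 3: 3×2 + 4×3 + 4×5 + 5×1 + 5×4 + 4×6 + 3×1 = 90
Option 4: 3×5 + 4×2 + 4×4 + 5×4 + 5×6 + 4×5 + 3×5 = 124
Option 5: 3×6 + 4×1 + 4×1 + 5×5 + 5×2 + 4×4 + 3×4 = 89
Option 6: 3×3 + 4×5 + 4×3 + 5×6 + 5×3 + 4×2 + 3×6 = 112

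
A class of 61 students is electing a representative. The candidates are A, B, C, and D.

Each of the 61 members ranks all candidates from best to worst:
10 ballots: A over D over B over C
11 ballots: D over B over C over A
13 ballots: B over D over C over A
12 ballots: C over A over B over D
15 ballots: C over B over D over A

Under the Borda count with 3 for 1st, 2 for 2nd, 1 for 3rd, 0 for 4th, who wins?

A: 10×3 + 11×0 + 13×0 + 12×2 + 15×0 = 54
B: 10×1 + 11×2 + 13×3 + 12×1 + 15×2 = 113
C: 10×0 + 11×1 + 13×1 + 12×3 + 15×3 = 105
D: 10×2 + 11×3 + 13×2 + 12×0 + 15×1 = 94

B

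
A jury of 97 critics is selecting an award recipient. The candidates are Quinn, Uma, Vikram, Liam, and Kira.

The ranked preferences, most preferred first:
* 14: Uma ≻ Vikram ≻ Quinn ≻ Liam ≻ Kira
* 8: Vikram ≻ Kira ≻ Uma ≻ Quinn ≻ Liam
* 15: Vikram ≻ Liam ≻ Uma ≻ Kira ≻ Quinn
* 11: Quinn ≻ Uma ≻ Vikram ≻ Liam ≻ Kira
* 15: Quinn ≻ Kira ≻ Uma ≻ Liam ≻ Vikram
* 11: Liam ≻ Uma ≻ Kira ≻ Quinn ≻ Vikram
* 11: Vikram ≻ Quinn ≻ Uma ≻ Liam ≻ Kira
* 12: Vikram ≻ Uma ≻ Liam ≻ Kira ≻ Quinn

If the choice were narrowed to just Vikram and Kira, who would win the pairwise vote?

Vikram is ranked above Kira on 71 ballots; Kira above Vikram on 26.

Vikram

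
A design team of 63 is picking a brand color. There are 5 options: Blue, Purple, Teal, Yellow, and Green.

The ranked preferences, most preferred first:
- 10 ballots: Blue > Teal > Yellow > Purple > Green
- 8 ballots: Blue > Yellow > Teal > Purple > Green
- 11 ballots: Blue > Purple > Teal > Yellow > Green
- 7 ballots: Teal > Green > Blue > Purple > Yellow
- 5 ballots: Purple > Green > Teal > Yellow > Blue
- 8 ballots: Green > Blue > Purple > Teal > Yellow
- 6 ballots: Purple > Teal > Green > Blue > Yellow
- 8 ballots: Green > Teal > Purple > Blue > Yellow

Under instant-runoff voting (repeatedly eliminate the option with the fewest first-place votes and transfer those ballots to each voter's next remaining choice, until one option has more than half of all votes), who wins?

Round 1: Blue 29, Purple 11, Teal 7, Yellow 0, Green 16. Yellow eliminated.
Round 2: Blue 29, Purple 11, Teal 7, Green 16. Teal eliminated.
Round 3: Blue 29, Purple 11, Green 23. Purple eliminated.
Round 4: Blue 29, Green 34. Green has a majority (≥32).

Green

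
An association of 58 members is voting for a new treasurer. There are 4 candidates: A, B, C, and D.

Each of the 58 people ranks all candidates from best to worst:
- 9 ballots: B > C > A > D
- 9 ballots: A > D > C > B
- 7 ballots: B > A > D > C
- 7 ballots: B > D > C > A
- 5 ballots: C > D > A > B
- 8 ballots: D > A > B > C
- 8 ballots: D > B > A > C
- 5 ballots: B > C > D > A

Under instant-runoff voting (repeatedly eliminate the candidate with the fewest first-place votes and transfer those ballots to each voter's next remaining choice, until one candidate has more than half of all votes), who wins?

D

Round 1: A 9, B 28, C 5, D 16. C eliminated.
Round 2: A 9, B 28, D 21. A eliminated.
Round 3: B 28, D 30. D has a majority (≥30).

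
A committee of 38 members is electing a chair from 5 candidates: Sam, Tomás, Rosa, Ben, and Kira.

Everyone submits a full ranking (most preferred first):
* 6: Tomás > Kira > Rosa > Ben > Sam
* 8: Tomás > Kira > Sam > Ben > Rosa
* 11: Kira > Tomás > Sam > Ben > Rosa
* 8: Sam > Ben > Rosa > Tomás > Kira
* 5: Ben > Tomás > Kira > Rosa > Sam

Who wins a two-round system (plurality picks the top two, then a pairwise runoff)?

Tomás

Round 1 first-place votes: Sam 8, Tomás 14, Rosa 0, Ben 5, Kira 11. Tomás and Kira advance.
Runoff: Tomás is ranked above Kira on 27 ballots, Kira above Tomás on 11.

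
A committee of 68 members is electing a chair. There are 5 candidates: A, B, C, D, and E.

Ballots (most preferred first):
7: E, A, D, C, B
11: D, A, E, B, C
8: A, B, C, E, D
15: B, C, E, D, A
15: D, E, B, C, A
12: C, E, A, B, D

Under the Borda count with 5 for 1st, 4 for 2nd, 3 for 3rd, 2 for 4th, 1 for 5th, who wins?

E

A: 7×4 + 11×4 + 8×5 + 15×1 + 15×1 + 12×3 = 178
B: 7×1 + 11×2 + 8×4 + 15×5 + 15×3 + 12×2 = 205
C: 7×2 + 11×1 + 8×3 + 15×4 + 15×2 + 12×5 = 199
D: 7×3 + 11×5 + 8×1 + 15×2 + 15×5 + 12×1 = 201
E: 7×5 + 11×3 + 8×2 + 15×3 + 15×4 + 12×4 = 237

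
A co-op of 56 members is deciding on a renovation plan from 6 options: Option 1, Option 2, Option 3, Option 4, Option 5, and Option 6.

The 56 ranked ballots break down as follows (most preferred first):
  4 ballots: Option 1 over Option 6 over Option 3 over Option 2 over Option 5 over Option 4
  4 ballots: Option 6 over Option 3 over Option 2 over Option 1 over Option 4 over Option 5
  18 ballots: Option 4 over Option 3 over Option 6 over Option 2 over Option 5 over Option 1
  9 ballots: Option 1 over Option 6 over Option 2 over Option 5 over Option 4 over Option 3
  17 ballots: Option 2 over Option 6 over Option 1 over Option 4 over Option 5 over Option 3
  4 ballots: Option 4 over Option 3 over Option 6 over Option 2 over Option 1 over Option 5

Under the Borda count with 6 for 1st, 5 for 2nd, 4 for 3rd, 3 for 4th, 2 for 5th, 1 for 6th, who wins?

Option 1: 4×6 + 4×3 + 18×1 + 9×6 + 17×4 + 4×2 = 184
Option 2: 4×3 + 4×4 + 18×3 + 9×4 + 17×6 + 4×3 = 232
Option 3: 4×4 + 4×5 + 18×5 + 9×1 + 17×1 + 4×5 = 172
Option 4: 4×1 + 4×2 + 18×6 + 9×2 + 17×3 + 4×6 = 213
Option 5: 4×2 + 4×1 + 18×2 + 9×3 + 17×2 + 4×1 = 113
Option 6: 4×5 + 4×6 + 18×4 + 9×5 + 17×5 + 4×4 = 262

Option 6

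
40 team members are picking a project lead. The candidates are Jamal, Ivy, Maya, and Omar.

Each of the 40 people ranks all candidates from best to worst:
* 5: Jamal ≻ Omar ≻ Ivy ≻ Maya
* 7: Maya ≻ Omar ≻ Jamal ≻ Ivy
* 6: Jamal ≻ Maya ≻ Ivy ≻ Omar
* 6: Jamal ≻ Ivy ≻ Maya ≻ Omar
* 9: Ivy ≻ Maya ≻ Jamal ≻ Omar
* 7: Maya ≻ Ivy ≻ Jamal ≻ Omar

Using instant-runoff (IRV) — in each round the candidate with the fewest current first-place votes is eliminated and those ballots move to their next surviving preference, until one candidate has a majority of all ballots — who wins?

Maya

Round 1: Jamal 17, Ivy 9, Maya 14, Omar 0. Omar eliminated.
Round 2: Jamal 17, Ivy 9, Maya 14. Ivy eliminated.
Round 3: Jamal 17, Maya 23. Maya has a majority (≥21).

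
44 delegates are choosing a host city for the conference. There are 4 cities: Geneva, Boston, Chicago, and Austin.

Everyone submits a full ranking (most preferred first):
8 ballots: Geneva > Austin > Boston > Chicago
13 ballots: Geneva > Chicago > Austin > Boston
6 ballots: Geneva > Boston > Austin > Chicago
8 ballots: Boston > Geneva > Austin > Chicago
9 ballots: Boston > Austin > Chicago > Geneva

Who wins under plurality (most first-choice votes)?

Geneva

First-place votes: Geneva 27, Boston 17, Chicago 0, Austin 0.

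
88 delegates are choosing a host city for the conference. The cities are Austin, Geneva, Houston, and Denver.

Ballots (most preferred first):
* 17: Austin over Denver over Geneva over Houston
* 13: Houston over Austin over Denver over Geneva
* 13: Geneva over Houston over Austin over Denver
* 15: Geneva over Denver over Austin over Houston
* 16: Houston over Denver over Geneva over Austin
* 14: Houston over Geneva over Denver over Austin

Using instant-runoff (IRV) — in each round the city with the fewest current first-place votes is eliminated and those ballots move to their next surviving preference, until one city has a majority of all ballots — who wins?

Geneva

Round 1: Austin 17, Geneva 28, Houston 43, Denver 0. Denver eliminated.
Round 2: Austin 17, Geneva 28, Houston 43. Austin eliminated.
Round 3: Geneva 45, Houston 43. Geneva has a majority (≥45).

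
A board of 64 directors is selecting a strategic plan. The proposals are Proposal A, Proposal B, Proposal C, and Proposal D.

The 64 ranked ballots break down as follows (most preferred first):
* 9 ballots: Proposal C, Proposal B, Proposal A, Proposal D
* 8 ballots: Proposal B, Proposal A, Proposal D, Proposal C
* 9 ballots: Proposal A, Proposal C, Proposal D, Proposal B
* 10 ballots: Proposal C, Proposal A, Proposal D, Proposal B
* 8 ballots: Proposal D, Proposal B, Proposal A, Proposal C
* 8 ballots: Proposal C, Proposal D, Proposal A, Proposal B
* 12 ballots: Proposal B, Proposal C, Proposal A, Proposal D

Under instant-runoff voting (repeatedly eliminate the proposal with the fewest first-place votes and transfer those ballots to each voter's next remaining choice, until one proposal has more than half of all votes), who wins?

Round 1: Proposal A 9, Proposal B 20, Proposal C 27, Proposal D 8. Proposal D eliminated.
Round 2: Proposal A 9, Proposal B 28, Proposal C 27. Proposal A eliminated.
Round 3: Proposal B 28, Proposal C 36. Proposal C has a majority (≥33).

Proposal C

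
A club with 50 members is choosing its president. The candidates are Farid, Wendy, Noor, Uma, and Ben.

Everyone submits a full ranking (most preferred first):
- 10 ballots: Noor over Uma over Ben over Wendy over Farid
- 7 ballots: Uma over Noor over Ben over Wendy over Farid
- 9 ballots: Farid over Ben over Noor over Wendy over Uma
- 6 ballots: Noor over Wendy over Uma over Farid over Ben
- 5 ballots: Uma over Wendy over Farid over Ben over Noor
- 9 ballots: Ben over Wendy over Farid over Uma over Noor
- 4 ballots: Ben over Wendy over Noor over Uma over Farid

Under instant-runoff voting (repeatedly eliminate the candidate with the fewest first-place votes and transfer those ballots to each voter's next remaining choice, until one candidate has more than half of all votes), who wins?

Round 1: Farid 9, Wendy 0, Noor 16, Uma 12, Ben 13. Wendy eliminated.
Round 2: Farid 9, Noor 16, Uma 12, Ben 13. Farid eliminated.
Round 3: Noor 16, Uma 12, Ben 22. Uma eliminated.
Round 4: Noor 23, Ben 27. Ben has a majority (≥26).

Ben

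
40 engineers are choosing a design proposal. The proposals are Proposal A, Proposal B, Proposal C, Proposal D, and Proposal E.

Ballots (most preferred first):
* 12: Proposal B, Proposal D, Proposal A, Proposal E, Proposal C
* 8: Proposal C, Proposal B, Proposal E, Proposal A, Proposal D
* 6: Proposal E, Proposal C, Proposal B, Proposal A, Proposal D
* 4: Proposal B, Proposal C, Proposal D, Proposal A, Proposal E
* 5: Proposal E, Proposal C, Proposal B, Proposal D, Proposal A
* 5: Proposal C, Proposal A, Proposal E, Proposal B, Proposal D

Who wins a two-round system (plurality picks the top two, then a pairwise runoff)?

Round 1 first-place votes: Proposal A 0, Proposal B 16, Proposal C 13, Proposal D 0, Proposal E 11. Proposal B and Proposal C advance.
Runoff: Proposal B is ranked above Proposal C on 16 ballots, Proposal C above Proposal B on 24.

Proposal C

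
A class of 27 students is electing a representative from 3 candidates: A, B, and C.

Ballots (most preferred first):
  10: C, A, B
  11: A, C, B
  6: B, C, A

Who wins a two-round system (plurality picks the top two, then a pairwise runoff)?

Round 1 first-place votes: A 11, B 6, C 10. A and C advance.
Runoff: A is ranked above C on 11 ballots, C above A on 16.

C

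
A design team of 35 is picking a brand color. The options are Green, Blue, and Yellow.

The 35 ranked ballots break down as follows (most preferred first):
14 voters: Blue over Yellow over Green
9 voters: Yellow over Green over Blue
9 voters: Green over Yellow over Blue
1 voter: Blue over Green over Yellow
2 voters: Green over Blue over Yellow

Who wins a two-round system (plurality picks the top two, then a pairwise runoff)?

Green

Round 1 first-place votes: Green 11, Blue 15, Yellow 9. Blue and Green advance.
Runoff: Blue is ranked above Green on 15 ballots, Green above Blue on 20.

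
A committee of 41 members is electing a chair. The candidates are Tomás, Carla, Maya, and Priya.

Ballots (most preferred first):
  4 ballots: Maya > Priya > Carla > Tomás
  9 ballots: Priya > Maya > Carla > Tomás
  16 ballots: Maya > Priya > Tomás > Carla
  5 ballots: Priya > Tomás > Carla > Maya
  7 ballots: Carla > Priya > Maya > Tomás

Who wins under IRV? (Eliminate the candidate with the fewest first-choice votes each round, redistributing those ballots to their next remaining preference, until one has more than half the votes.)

Round 1: Tomás 0, Carla 7, Maya 20, Priya 14. Tomás eliminated.
Round 2: Carla 7, Maya 20, Priya 14. Carla eliminated.
Round 3: Maya 20, Priya 21. Priya has a majority (≥21).

Priya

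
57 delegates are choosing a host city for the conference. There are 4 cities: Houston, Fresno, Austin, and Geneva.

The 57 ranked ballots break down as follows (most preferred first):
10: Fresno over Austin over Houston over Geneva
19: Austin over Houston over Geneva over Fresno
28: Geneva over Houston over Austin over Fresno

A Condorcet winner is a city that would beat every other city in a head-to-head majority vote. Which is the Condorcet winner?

Austin vs Houston: 29–28
Austin vs Fresno: 47–10
Austin vs Geneva: 29–28
Austin beats every other city.

Austin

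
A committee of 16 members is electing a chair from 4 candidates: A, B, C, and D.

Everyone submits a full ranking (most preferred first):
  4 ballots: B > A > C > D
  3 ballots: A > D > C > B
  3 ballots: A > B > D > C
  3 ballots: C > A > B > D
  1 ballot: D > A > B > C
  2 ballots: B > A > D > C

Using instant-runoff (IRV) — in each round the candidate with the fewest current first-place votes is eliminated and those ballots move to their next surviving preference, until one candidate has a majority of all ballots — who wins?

A

Round 1: A 6, B 6, C 3, D 1. D eliminated.
Round 2: A 7, B 6, C 3. C eliminated.
Round 3: A 10, B 6. A has a majority (≥9).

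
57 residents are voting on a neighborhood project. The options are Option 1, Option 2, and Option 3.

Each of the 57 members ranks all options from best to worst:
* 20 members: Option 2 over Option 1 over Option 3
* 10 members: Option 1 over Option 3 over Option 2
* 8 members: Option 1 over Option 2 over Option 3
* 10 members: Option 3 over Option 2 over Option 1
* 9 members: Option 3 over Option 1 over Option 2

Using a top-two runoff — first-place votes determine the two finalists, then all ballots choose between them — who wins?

Option 3

Round 1 first-place votes: Option 1 18, Option 2 20, Option 3 19. Option 2 and Option 3 advance.
Runoff: Option 2 is ranked above Option 3 on 28 ballots, Option 3 above Option 2 on 29.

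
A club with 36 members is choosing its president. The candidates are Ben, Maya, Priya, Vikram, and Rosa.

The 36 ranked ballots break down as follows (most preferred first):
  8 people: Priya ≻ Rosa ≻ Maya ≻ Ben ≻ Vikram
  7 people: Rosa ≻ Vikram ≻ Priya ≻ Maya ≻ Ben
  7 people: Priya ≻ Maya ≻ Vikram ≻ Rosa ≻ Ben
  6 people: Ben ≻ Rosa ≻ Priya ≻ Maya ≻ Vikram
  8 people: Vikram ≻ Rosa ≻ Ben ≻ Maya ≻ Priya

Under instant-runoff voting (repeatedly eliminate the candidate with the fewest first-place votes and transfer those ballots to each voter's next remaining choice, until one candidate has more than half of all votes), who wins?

Rosa

Round 1: Ben 6, Maya 0, Priya 15, Vikram 8, Rosa 7. Maya eliminated.
Round 2: Ben 6, Priya 15, Vikram 8, Rosa 7. Ben eliminated.
Round 3: Priya 15, Vikram 8, Rosa 13. Vikram eliminated.
Round 4: Priya 15, Rosa 21. Rosa has a majority (≥19).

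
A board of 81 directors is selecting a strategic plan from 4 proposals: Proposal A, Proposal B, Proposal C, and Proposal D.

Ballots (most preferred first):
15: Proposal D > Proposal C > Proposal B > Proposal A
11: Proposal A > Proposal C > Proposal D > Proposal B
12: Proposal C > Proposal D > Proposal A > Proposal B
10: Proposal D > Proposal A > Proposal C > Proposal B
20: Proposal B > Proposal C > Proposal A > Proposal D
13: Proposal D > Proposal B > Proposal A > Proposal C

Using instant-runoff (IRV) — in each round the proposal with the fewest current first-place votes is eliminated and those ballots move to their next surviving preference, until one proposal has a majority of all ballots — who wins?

Proposal C

Round 1: Proposal A 11, Proposal B 20, Proposal C 12, Proposal D 38. Proposal A eliminated.
Round 2: Proposal B 20, Proposal C 23, Proposal D 38. Proposal B eliminated.
Round 3: Proposal C 43, Proposal D 38. Proposal C has a majority (≥41).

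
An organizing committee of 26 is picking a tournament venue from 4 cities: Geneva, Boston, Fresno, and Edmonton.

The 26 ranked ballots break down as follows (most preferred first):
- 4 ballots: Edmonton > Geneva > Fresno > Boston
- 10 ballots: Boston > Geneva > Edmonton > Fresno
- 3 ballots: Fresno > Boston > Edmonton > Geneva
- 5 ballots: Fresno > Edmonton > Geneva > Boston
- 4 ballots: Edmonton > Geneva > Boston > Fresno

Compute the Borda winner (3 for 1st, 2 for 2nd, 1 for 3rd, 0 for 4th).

Edmonton

Geneva: 4×2 + 10×2 + 3×0 + 5×1 + 4×2 = 41
Boston: 4×0 + 10×3 + 3×2 + 5×0 + 4×1 = 40
Fresno: 4×1 + 10×0 + 3×3 + 5×3 + 4×0 = 28
Edmonton: 4×3 + 10×1 + 3×1 + 5×2 + 4×3 = 47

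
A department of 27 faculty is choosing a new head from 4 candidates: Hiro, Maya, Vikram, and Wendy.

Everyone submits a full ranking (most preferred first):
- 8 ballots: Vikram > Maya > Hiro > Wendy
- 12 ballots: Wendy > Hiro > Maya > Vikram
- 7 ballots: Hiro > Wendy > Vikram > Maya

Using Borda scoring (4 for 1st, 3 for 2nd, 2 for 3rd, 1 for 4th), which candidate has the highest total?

Hiro

Hiro: 8×2 + 12×3 + 7×4 = 80
Maya: 8×3 + 12×2 + 7×1 = 55
Vikram: 8×4 + 12×1 + 7×2 = 58
Wendy: 8×1 + 12×4 + 7×3 = 77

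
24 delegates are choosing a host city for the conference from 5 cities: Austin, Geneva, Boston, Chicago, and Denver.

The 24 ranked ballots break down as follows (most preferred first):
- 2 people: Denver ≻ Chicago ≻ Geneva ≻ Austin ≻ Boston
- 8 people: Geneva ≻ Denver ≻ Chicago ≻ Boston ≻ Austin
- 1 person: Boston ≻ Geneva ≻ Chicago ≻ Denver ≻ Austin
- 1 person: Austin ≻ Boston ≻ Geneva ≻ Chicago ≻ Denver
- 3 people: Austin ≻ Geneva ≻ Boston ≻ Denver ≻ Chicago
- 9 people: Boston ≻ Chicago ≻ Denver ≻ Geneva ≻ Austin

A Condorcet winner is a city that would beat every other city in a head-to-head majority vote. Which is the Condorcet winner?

Geneva vs Austin: 20–4
Geneva vs Boston: 13–11
Geneva vs Chicago: 13–11
Geneva vs Denver: 13–11
Geneva beats every other city.

Geneva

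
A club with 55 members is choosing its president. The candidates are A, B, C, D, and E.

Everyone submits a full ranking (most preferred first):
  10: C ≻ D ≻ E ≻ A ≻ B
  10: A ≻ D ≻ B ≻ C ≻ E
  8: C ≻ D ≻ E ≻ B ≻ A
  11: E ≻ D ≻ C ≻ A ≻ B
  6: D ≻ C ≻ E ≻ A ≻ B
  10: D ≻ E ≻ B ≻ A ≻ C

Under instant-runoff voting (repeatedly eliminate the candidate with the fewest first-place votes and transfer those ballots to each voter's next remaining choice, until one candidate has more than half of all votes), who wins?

D

Round 1: A 10, B 0, C 18, D 16, E 11. B eliminated.
Round 2: A 10, C 18, D 16, E 11. A eliminated.
Round 3: C 18, D 26, E 11. E eliminated.
Round 4: C 18, D 37. D has a majority (≥28).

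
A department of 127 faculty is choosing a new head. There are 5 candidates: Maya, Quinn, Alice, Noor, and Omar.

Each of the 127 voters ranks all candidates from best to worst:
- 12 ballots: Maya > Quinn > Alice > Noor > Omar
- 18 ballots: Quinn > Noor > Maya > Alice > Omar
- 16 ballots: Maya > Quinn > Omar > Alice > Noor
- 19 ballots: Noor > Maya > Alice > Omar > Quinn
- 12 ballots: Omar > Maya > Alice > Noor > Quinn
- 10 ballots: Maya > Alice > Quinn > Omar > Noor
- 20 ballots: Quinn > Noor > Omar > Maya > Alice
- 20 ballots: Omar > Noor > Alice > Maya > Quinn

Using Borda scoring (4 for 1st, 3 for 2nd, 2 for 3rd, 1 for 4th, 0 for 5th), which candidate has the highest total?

Maya

Maya: 12×4 + 18×2 + 16×4 + 19×3 + 12×3 + 10×4 + 20×1 + 20×1 = 321
Quinn: 12×3 + 18×4 + 16×3 + 19×0 + 12×0 + 10×2 + 20×4 + 20×0 = 256
Alice: 12×2 + 18×1 + 16×1 + 19×2 + 12×2 + 10×3 + 20×0 + 20×2 = 190
Noor: 12×1 + 18×3 + 16×0 + 19×4 + 12×1 + 10×0 + 20×3 + 20×3 = 274
Omar: 12×0 + 18×0 + 16×2 + 19×1 + 12×4 + 10×1 + 20×2 + 20×4 = 229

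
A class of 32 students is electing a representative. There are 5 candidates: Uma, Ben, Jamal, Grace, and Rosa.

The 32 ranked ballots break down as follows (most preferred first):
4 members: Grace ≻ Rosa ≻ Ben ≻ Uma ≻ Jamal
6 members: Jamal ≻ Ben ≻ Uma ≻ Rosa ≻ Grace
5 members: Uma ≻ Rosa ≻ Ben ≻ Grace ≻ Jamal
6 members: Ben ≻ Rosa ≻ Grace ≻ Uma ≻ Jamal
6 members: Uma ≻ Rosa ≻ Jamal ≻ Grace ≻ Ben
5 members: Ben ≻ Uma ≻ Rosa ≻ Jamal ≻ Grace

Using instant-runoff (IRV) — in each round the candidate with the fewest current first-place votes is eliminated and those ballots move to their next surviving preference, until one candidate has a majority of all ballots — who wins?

Ben

Round 1: Uma 11, Ben 11, Jamal 6, Grace 4, Rosa 0. Rosa eliminated.
Round 2: Uma 11, Ben 11, Jamal 6, Grace 4. Grace eliminated.
Round 3: Uma 11, Ben 15, Jamal 6. Jamal eliminated.
Round 4: Uma 11, Ben 21. Ben has a majority (≥17).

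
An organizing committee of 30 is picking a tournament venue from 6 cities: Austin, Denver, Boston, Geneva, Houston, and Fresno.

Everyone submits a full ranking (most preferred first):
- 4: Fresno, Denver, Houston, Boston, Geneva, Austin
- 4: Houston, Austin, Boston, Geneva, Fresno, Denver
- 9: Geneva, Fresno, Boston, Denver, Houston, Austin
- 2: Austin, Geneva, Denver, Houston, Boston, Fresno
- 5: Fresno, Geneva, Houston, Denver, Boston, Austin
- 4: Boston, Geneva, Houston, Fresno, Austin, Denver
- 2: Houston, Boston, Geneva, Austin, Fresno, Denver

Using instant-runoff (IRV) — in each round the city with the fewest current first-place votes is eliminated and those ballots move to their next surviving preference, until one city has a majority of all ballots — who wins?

Geneva

Round 1: Austin 2, Denver 0, Boston 4, Geneva 9, Houston 6, Fresno 9. Denver eliminated.
Round 2: Austin 2, Boston 4, Geneva 9, Houston 6, Fresno 9. Austin eliminated.
Round 3: Boston 4, Geneva 11, Houston 6, Fresno 9. Boston eliminated.
Round 4: Geneva 15, Houston 6, Fresno 9. Houston eliminated.
Round 5: Geneva 21, Fresno 9. Geneva has a majority (≥16).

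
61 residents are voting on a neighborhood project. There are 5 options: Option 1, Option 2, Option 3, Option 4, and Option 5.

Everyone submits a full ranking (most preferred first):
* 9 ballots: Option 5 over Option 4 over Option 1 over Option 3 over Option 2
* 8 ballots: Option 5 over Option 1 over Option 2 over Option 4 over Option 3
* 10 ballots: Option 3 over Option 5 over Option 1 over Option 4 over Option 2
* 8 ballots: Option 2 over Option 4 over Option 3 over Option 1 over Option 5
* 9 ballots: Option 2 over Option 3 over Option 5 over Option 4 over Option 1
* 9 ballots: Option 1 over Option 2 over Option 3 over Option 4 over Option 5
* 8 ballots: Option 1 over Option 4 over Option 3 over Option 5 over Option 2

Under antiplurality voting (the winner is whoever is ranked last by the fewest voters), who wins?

Last-place votes: Option 1 9, Option 2 27, Option 3 8, Option 4 0, Option 5 17.

Option 4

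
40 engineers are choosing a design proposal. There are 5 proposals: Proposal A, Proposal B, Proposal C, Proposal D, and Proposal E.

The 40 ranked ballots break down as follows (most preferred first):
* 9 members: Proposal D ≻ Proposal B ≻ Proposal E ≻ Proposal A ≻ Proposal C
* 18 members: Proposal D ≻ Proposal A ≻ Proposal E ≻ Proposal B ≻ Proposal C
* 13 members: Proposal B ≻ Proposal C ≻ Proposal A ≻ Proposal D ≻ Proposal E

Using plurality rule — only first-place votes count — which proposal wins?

First-place votes: Proposal A 0, Proposal B 13, Proposal C 0, Proposal D 27, Proposal E 0.

Proposal D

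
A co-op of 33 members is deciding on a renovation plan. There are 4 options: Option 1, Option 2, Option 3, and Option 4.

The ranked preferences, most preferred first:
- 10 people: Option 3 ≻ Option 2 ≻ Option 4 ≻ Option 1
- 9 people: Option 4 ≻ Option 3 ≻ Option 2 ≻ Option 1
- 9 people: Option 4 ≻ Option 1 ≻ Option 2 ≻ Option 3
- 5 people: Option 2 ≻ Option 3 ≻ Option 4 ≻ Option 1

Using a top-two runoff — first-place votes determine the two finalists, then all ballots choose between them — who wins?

Round 1 first-place votes: Option 1 0, Option 2 5, Option 3 10, Option 4 18. Option 4 and Option 3 advance.
Runoff: Option 4 is ranked above Option 3 on 18 ballots, Option 3 above Option 4 on 15.

Option 4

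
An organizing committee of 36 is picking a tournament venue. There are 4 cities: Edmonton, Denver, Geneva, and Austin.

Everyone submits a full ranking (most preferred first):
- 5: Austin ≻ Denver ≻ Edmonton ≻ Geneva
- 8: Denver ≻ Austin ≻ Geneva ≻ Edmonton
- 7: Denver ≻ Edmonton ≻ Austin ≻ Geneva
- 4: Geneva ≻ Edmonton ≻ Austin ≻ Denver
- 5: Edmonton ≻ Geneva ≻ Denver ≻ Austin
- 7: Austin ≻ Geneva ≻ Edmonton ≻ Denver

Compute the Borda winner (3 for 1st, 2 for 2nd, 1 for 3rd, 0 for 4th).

Edmonton: 5×1 + 8×0 + 7×2 + 4×2 + 5×3 + 7×1 = 49
Denver: 5×2 + 8×3 + 7×3 + 4×0 + 5×1 + 7×0 = 60
Geneva: 5×0 + 8×1 + 7×0 + 4×3 + 5×2 + 7×2 = 44
Austin: 5×3 + 8×2 + 7×1 + 4×1 + 5×0 + 7×3 = 63

Austin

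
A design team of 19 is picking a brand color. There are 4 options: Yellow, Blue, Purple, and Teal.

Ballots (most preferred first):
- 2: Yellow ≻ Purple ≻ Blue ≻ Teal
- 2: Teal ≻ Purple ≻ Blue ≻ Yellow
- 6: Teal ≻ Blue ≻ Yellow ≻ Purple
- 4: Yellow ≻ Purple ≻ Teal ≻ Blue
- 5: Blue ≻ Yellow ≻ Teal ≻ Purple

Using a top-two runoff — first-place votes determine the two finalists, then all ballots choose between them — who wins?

Yellow

Round 1 first-place votes: Yellow 6, Blue 5, Purple 0, Teal 8. Teal and Yellow advance.
Runoff: Teal is ranked above Yellow on 8 ballots, Yellow above Teal on 11.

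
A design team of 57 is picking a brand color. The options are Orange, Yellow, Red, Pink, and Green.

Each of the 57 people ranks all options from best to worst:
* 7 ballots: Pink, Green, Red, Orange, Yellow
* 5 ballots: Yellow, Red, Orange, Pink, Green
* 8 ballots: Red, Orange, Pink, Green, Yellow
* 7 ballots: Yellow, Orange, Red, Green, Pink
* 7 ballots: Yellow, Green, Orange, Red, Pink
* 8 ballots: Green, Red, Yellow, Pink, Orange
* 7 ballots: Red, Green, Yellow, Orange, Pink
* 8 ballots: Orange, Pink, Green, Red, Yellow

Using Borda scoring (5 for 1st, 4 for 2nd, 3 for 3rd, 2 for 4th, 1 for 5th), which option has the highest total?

Orange: 7×2 + 5×3 + 8×4 + 7×4 + 7×3 + 8×1 + 7×2 + 8×5 = 172
Yellow: 7×1 + 5×5 + 8×1 + 7×5 + 7×5 + 8×3 + 7×3 + 8×1 = 163
Red: 7×3 + 5×4 + 8×5 + 7×3 + 7×2 + 8×4 + 7×5 + 8×2 = 199
Pink: 7×5 + 5×2 + 8×3 + 7×1 + 7×1 + 8×2 + 7×1 + 8×4 = 138
Green: 7×4 + 5×1 + 8×2 + 7×2 + 7×4 + 8×5 + 7×4 + 8×3 = 183

Red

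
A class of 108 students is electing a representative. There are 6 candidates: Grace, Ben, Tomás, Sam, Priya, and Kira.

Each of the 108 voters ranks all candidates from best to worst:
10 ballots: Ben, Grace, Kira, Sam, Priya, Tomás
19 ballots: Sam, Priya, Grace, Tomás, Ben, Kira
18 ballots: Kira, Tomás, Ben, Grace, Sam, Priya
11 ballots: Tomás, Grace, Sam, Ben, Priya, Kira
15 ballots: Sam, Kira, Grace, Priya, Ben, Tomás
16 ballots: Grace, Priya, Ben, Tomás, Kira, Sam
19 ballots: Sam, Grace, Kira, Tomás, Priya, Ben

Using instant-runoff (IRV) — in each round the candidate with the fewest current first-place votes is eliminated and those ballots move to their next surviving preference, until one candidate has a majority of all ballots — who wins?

Round 1: Grace 16, Ben 10, Tomás 11, Sam 53, Priya 0, Kira 18. Priya eliminated.
Round 2: Grace 16, Ben 10, Tomás 11, Sam 53, Kira 18. Ben eliminated.
Round 3: Grace 26, Tomás 11, Sam 53, Kira 18. Tomás eliminated.
Round 4: Grace 37, Sam 53, Kira 18. Kira eliminated.
Round 5: Grace 55, Sam 53. Grace has a majority (≥55).

Grace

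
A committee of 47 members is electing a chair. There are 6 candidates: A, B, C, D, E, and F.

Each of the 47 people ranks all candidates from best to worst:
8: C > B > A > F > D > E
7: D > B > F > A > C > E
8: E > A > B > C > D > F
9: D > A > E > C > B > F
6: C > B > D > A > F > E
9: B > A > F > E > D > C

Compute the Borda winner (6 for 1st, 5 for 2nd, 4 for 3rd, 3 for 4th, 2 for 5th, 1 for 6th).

A: 8×4 + 7×3 + 8×5 + 9×5 + 6×3 + 9×5 = 201
B: 8×5 + 7×5 + 8×4 + 9×2 + 6×5 + 9×6 = 209
C: 8×6 + 7×2 + 8×3 + 9×3 + 6×6 + 9×1 = 158
D: 8×2 + 7×6 + 8×2 + 9×6 + 6×4 + 9×2 = 170
E: 8×1 + 7×1 + 8×6 + 9×4 + 6×1 + 9×3 = 132
F: 8×3 + 7×4 + 8×1 + 9×1 + 6×2 + 9×4 = 117

B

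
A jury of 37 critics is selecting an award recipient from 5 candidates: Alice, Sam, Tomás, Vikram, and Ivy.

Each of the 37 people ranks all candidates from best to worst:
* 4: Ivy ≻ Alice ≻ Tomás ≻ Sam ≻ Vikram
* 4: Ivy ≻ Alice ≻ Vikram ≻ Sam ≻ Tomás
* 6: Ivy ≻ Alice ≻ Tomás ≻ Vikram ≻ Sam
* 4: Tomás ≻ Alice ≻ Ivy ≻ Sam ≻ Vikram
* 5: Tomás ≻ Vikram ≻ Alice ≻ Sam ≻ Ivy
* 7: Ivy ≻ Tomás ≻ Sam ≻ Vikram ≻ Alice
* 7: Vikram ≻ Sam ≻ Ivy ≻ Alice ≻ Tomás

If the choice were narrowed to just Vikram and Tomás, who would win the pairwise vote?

Vikram is ranked above Tomás on 11 ballots; Tomás above Vikram on 26.

Tomás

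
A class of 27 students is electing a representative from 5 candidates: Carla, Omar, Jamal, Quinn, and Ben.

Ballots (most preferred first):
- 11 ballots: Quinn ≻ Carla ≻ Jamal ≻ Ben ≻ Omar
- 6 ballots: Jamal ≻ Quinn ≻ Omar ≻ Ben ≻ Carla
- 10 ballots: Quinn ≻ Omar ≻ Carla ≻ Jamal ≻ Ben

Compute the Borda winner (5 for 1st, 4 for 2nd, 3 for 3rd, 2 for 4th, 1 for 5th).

Carla: 11×4 + 6×1 + 10×3 = 80
Omar: 11×1 + 6×3 + 10×4 = 69
Jamal: 11×3 + 6×5 + 10×2 = 83
Quinn: 11×5 + 6×4 + 10×5 = 129
Ben: 11×2 + 6×2 + 10×1 = 44

Quinn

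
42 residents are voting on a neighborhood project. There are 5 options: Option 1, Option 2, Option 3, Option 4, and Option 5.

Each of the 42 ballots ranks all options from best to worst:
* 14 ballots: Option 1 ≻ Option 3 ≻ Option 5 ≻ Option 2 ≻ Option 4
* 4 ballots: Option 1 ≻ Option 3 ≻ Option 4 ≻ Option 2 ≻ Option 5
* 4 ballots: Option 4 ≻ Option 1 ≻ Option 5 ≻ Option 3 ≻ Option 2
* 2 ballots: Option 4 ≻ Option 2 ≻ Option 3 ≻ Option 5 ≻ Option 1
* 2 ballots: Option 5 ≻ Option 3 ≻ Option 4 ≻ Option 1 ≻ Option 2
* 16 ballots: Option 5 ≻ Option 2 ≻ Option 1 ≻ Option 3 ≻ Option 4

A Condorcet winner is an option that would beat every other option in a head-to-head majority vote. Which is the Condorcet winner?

Option 1 vs Option 2: 24–18
Option 1 vs Option 3: 38–4
Option 1 vs Option 4: 34–8
Option 1 vs Option 5: 22–20
Option 1 beats every other option.

Option 1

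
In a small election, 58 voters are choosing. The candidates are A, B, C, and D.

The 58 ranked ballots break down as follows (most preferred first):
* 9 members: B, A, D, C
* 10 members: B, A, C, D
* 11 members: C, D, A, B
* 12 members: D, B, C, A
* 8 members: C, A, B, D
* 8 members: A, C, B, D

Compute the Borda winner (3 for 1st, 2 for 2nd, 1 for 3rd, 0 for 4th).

A: 9×2 + 10×2 + 11×1 + 12×0 + 8×2 + 8×3 = 89
B: 9×3 + 10×3 + 11×0 + 12×2 + 8×1 + 8×1 = 97
C: 9×0 + 10×1 + 11×3 + 12×1 + 8×3 + 8×2 = 95
D: 9×1 + 10×0 + 11×2 + 12×3 + 8×0 + 8×0 = 67

B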